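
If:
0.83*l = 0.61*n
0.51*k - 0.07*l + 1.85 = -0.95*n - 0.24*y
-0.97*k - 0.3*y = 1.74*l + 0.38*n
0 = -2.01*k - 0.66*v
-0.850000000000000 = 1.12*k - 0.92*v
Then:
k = -0.22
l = 3.27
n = 4.45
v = 0.66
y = -23.92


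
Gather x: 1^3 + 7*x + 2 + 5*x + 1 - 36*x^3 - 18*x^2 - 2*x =-36*x^3 - 18*x^2 + 10*x + 4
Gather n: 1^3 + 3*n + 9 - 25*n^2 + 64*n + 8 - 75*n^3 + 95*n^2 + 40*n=-75*n^3 + 70*n^2 + 107*n + 18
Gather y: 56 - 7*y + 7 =63 - 7*y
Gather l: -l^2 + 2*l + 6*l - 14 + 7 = -l^2 + 8*l - 7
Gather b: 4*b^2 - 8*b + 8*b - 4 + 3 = 4*b^2 - 1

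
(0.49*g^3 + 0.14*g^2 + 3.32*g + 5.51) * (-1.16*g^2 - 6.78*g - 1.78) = -0.5684*g^5 - 3.4846*g^4 - 5.6726*g^3 - 29.1504*g^2 - 43.2674*g - 9.8078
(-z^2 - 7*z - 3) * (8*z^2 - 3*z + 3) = -8*z^4 - 53*z^3 - 6*z^2 - 12*z - 9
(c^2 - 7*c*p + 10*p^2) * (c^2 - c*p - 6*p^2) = c^4 - 8*c^3*p + 11*c^2*p^2 + 32*c*p^3 - 60*p^4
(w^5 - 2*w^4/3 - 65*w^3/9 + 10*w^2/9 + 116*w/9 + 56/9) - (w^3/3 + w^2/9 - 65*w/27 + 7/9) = w^5 - 2*w^4/3 - 68*w^3/9 + w^2 + 413*w/27 + 49/9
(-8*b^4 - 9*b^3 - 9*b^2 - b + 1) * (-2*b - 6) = 16*b^5 + 66*b^4 + 72*b^3 + 56*b^2 + 4*b - 6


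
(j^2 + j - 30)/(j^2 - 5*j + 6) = (j^2 + j - 30)/(j^2 - 5*j + 6)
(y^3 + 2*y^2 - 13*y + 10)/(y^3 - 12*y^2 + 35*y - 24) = (y^2 + 3*y - 10)/(y^2 - 11*y + 24)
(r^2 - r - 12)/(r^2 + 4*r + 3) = (r - 4)/(r + 1)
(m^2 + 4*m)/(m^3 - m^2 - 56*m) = (m + 4)/(m^2 - m - 56)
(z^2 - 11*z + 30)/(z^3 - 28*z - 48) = (z - 5)/(z^2 + 6*z + 8)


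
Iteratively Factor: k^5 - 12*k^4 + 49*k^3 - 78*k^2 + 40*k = (k - 2)*(k^4 - 10*k^3 + 29*k^2 - 20*k) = (k - 2)*(k - 1)*(k^3 - 9*k^2 + 20*k) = k*(k - 2)*(k - 1)*(k^2 - 9*k + 20) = k*(k - 4)*(k - 2)*(k - 1)*(k - 5)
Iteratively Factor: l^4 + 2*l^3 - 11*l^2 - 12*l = (l + 4)*(l^3 - 2*l^2 - 3*l) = (l - 3)*(l + 4)*(l^2 + l) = l*(l - 3)*(l + 4)*(l + 1)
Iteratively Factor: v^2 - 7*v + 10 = (v - 2)*(v - 5)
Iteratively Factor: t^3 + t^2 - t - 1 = (t - 1)*(t^2 + 2*t + 1) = (t - 1)*(t + 1)*(t + 1)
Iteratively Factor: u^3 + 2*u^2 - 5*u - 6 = (u - 2)*(u^2 + 4*u + 3) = (u - 2)*(u + 1)*(u + 3)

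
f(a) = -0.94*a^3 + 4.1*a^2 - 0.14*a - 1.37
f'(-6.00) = -150.86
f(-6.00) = 350.11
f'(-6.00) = -150.86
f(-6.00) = 350.11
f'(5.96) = -51.44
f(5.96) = -55.57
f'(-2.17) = -31.21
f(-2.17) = 27.85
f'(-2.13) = -30.40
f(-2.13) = 26.61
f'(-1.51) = -18.95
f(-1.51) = 11.43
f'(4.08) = -13.63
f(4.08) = 2.47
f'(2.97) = -0.66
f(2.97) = 9.75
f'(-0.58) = -5.84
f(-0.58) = 0.27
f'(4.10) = -13.92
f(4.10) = 2.19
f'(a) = -2.82*a^2 + 8.2*a - 0.14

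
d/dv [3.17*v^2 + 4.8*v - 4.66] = 6.34*v + 4.8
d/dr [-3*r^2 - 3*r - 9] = -6*r - 3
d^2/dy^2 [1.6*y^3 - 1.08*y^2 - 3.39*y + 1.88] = 9.6*y - 2.16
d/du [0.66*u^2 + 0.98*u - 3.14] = 1.32*u + 0.98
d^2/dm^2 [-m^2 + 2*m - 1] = -2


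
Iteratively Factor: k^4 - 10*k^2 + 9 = (k + 1)*(k^3 - k^2 - 9*k + 9) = (k - 3)*(k + 1)*(k^2 + 2*k - 3) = (k - 3)*(k - 1)*(k + 1)*(k + 3)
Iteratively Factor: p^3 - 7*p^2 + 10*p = (p - 5)*(p^2 - 2*p) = (p - 5)*(p - 2)*(p)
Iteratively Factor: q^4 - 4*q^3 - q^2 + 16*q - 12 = (q + 2)*(q^3 - 6*q^2 + 11*q - 6) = (q - 1)*(q + 2)*(q^2 - 5*q + 6) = (q - 2)*(q - 1)*(q + 2)*(q - 3)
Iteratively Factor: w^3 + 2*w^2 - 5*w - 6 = (w - 2)*(w^2 + 4*w + 3) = (w - 2)*(w + 1)*(w + 3)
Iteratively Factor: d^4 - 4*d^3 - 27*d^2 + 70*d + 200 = (d + 4)*(d^3 - 8*d^2 + 5*d + 50) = (d - 5)*(d + 4)*(d^2 - 3*d - 10) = (d - 5)*(d + 2)*(d + 4)*(d - 5)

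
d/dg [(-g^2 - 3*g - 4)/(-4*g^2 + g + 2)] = (-13*g^2 - 36*g - 2)/(16*g^4 - 8*g^3 - 15*g^2 + 4*g + 4)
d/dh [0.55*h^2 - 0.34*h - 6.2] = 1.1*h - 0.34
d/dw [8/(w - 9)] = -8/(w - 9)^2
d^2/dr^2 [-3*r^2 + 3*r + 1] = -6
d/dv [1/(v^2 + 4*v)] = 2*(-v - 2)/(v^2*(v + 4)^2)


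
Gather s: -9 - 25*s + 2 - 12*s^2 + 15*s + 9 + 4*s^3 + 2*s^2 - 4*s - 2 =4*s^3 - 10*s^2 - 14*s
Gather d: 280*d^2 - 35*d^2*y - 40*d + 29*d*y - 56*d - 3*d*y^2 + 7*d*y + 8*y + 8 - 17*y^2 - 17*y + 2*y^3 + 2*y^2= d^2*(280 - 35*y) + d*(-3*y^2 + 36*y - 96) + 2*y^3 - 15*y^2 - 9*y + 8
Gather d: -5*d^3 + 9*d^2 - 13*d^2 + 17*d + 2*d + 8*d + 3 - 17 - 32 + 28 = -5*d^3 - 4*d^2 + 27*d - 18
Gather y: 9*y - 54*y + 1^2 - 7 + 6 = -45*y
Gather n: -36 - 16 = -52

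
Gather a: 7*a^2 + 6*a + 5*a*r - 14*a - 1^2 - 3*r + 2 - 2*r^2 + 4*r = 7*a^2 + a*(5*r - 8) - 2*r^2 + r + 1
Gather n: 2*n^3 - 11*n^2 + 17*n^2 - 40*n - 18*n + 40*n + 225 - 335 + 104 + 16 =2*n^3 + 6*n^2 - 18*n + 10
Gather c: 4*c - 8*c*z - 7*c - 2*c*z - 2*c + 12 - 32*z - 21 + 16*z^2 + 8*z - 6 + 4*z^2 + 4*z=c*(-10*z - 5) + 20*z^2 - 20*z - 15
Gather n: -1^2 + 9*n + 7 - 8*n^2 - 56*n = -8*n^2 - 47*n + 6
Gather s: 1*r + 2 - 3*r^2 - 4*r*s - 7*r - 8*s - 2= -3*r^2 - 6*r + s*(-4*r - 8)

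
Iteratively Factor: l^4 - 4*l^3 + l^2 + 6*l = (l - 2)*(l^3 - 2*l^2 - 3*l) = (l - 3)*(l - 2)*(l^2 + l) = (l - 3)*(l - 2)*(l + 1)*(l)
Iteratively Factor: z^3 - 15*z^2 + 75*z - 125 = (z - 5)*(z^2 - 10*z + 25) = (z - 5)^2*(z - 5)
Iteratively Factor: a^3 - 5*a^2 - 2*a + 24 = (a + 2)*(a^2 - 7*a + 12) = (a - 4)*(a + 2)*(a - 3)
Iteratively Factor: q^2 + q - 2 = (q - 1)*(q + 2)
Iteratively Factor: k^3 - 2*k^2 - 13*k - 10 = (k + 1)*(k^2 - 3*k - 10) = (k + 1)*(k + 2)*(k - 5)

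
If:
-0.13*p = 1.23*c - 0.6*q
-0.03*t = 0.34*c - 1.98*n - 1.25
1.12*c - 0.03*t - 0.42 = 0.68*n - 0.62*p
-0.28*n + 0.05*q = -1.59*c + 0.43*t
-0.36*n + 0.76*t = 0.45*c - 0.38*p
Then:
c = -0.30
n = -0.69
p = 0.42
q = -0.52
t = -0.72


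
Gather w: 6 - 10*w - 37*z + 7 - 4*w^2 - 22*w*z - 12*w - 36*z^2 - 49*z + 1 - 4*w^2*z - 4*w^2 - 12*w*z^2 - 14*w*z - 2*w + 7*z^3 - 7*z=w^2*(-4*z - 8) + w*(-12*z^2 - 36*z - 24) + 7*z^3 - 36*z^2 - 93*z + 14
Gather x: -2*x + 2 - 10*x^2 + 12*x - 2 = -10*x^2 + 10*x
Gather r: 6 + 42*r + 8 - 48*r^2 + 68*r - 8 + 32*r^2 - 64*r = -16*r^2 + 46*r + 6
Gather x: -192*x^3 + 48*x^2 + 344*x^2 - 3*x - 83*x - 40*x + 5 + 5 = -192*x^3 + 392*x^2 - 126*x + 10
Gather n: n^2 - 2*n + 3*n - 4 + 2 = n^2 + n - 2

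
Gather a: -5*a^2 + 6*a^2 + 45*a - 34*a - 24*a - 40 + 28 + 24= a^2 - 13*a + 12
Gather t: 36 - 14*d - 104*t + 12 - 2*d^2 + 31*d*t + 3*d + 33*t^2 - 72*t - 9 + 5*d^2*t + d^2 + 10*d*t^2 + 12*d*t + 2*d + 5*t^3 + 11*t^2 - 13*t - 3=-d^2 - 9*d + 5*t^3 + t^2*(10*d + 44) + t*(5*d^2 + 43*d - 189) + 36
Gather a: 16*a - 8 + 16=16*a + 8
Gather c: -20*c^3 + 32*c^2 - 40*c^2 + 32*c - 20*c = -20*c^3 - 8*c^2 + 12*c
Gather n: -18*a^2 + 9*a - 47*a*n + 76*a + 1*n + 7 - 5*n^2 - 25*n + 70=-18*a^2 + 85*a - 5*n^2 + n*(-47*a - 24) + 77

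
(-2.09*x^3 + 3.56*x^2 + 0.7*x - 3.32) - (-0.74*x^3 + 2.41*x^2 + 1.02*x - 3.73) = -1.35*x^3 + 1.15*x^2 - 0.32*x + 0.41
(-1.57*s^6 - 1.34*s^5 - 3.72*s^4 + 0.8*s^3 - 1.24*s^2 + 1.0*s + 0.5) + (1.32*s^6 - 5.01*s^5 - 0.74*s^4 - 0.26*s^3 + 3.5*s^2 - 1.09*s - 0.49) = -0.25*s^6 - 6.35*s^5 - 4.46*s^4 + 0.54*s^3 + 2.26*s^2 - 0.0900000000000001*s + 0.01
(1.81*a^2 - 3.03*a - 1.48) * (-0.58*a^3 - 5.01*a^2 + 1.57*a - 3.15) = -1.0498*a^5 - 7.3107*a^4 + 18.8804*a^3 - 3.0438*a^2 + 7.2209*a + 4.662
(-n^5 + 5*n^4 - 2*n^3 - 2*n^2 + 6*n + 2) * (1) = -n^5 + 5*n^4 - 2*n^3 - 2*n^2 + 6*n + 2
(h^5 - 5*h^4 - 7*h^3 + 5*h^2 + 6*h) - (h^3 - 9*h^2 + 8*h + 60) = h^5 - 5*h^4 - 8*h^3 + 14*h^2 - 2*h - 60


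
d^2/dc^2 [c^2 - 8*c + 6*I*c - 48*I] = 2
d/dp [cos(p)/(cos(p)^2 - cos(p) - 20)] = (cos(p)^2 + 20)*sin(p)/(sin(p)^2 + cos(p) + 19)^2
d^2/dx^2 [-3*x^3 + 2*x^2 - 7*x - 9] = 4 - 18*x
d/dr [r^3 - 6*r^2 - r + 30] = 3*r^2 - 12*r - 1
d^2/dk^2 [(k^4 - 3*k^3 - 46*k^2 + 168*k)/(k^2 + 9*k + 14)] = 2*(k^3 + 6*k^2 + 12*k - 88)/(k^3 + 6*k^2 + 12*k + 8)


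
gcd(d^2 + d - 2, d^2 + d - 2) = d^2 + d - 2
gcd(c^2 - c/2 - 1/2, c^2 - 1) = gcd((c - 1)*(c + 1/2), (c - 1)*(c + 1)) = c - 1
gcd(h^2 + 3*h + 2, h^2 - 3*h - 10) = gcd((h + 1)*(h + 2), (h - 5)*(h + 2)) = h + 2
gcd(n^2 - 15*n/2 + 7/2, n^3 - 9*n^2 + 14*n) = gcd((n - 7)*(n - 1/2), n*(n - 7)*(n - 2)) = n - 7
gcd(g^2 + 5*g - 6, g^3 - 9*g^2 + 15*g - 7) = g - 1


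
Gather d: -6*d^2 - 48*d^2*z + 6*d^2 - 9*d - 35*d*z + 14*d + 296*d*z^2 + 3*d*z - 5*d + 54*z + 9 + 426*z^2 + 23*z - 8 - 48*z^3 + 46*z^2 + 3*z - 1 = -48*d^2*z + d*(296*z^2 - 32*z) - 48*z^3 + 472*z^2 + 80*z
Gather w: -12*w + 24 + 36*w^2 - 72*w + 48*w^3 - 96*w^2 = 48*w^3 - 60*w^2 - 84*w + 24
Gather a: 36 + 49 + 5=90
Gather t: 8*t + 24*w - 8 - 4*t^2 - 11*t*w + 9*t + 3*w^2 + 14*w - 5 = -4*t^2 + t*(17 - 11*w) + 3*w^2 + 38*w - 13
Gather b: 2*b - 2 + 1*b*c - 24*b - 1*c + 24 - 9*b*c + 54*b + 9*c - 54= b*(32 - 8*c) + 8*c - 32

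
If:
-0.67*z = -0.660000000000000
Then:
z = 0.99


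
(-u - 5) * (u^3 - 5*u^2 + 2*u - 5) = -u^4 + 23*u^2 - 5*u + 25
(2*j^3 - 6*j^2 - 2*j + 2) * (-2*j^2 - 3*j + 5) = -4*j^5 + 6*j^4 + 32*j^3 - 28*j^2 - 16*j + 10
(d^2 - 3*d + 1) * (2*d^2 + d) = 2*d^4 - 5*d^3 - d^2 + d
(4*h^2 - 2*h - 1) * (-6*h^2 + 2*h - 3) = -24*h^4 + 20*h^3 - 10*h^2 + 4*h + 3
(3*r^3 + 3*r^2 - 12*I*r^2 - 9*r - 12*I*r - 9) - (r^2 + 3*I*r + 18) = 3*r^3 + 2*r^2 - 12*I*r^2 - 9*r - 15*I*r - 27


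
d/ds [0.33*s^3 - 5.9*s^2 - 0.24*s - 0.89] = 0.99*s^2 - 11.8*s - 0.24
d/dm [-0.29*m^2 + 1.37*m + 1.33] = 1.37 - 0.58*m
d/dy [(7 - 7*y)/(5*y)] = -7/(5*y^2)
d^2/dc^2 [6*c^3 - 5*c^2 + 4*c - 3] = 36*c - 10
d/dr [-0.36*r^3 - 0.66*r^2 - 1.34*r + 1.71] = -1.08*r^2 - 1.32*r - 1.34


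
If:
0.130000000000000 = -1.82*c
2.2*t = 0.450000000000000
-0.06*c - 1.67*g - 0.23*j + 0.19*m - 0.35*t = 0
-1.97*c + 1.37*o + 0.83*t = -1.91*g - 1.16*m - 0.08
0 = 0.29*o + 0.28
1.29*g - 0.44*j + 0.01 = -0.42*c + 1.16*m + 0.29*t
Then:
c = -0.07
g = 0.17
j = -1.08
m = 0.53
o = -0.97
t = 0.20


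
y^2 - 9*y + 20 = (y - 5)*(y - 4)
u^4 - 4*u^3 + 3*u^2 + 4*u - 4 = (u - 2)^2*(u - 1)*(u + 1)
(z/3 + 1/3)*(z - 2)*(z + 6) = z^3/3 + 5*z^2/3 - 8*z/3 - 4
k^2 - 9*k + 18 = (k - 6)*(k - 3)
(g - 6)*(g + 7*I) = g^2 - 6*g + 7*I*g - 42*I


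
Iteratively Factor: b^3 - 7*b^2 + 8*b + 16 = (b - 4)*(b^2 - 3*b - 4) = (b - 4)^2*(b + 1)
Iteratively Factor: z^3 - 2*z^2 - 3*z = (z + 1)*(z^2 - 3*z) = z*(z + 1)*(z - 3)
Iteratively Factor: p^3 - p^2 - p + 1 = (p - 1)*(p^2 - 1) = (p - 1)*(p + 1)*(p - 1)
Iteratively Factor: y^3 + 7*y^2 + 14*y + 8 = (y + 2)*(y^2 + 5*y + 4) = (y + 2)*(y + 4)*(y + 1)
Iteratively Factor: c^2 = (c)*(c)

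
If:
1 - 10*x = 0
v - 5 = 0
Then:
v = 5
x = 1/10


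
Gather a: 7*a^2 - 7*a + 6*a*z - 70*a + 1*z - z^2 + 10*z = 7*a^2 + a*(6*z - 77) - z^2 + 11*z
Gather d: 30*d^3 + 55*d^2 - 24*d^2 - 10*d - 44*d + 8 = 30*d^3 + 31*d^2 - 54*d + 8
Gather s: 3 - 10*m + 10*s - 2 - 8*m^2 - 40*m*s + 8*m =-8*m^2 - 2*m + s*(10 - 40*m) + 1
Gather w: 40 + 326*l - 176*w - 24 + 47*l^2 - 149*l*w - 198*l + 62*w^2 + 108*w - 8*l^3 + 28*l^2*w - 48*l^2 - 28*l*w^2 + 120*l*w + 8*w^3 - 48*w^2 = -8*l^3 - l^2 + 128*l + 8*w^3 + w^2*(14 - 28*l) + w*(28*l^2 - 29*l - 68) + 16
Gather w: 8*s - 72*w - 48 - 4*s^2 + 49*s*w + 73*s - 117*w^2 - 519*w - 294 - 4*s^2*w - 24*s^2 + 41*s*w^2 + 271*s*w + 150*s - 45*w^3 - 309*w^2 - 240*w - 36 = -28*s^2 + 231*s - 45*w^3 + w^2*(41*s - 426) + w*(-4*s^2 + 320*s - 831) - 378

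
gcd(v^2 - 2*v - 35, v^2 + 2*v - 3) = 1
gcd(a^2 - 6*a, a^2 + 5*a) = a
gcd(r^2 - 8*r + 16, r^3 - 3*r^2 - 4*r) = r - 4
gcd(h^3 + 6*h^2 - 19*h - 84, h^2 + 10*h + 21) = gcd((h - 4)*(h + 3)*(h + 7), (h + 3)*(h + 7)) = h^2 + 10*h + 21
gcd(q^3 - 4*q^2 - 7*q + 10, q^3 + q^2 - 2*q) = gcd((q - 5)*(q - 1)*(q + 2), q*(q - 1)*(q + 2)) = q^2 + q - 2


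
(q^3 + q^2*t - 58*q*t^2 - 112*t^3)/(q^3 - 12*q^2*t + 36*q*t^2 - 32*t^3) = (q^2 + 9*q*t + 14*t^2)/(q^2 - 4*q*t + 4*t^2)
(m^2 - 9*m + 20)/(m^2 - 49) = (m^2 - 9*m + 20)/(m^2 - 49)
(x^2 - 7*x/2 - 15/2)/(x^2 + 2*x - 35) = (x + 3/2)/(x + 7)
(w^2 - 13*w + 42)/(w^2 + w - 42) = (w - 7)/(w + 7)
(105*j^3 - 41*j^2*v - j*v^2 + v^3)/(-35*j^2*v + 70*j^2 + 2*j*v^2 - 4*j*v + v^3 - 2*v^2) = (-3*j + v)/(v - 2)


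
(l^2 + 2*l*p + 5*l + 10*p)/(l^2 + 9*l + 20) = (l + 2*p)/(l + 4)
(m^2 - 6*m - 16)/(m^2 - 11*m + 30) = (m^2 - 6*m - 16)/(m^2 - 11*m + 30)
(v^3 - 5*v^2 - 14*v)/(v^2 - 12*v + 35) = v*(v + 2)/(v - 5)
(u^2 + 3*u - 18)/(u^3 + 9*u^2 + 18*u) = (u - 3)/(u*(u + 3))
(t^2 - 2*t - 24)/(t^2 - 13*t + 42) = (t + 4)/(t - 7)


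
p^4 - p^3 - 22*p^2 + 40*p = p*(p - 4)*(p - 2)*(p + 5)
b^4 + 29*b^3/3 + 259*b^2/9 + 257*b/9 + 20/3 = (b + 1/3)*(b + 4/3)*(b + 3)*(b + 5)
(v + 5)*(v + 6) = v^2 + 11*v + 30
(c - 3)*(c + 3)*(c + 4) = c^3 + 4*c^2 - 9*c - 36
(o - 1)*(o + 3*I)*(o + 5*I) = o^3 - o^2 + 8*I*o^2 - 15*o - 8*I*o + 15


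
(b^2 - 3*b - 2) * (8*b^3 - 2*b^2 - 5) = 8*b^5 - 26*b^4 - 10*b^3 - b^2 + 15*b + 10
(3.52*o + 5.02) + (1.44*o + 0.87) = 4.96*o + 5.89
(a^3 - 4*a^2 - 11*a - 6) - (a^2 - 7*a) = a^3 - 5*a^2 - 4*a - 6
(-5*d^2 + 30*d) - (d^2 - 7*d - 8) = -6*d^2 + 37*d + 8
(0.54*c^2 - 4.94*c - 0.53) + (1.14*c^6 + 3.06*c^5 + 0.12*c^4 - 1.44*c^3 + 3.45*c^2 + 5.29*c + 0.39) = 1.14*c^6 + 3.06*c^5 + 0.12*c^4 - 1.44*c^3 + 3.99*c^2 + 0.35*c - 0.14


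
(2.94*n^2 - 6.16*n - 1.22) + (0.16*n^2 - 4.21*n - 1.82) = 3.1*n^2 - 10.37*n - 3.04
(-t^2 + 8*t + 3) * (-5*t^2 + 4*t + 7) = 5*t^4 - 44*t^3 + 10*t^2 + 68*t + 21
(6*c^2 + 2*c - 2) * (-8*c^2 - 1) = -48*c^4 - 16*c^3 + 10*c^2 - 2*c + 2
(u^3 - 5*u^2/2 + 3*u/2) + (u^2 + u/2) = u^3 - 3*u^2/2 + 2*u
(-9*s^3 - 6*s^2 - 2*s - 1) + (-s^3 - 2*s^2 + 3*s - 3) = -10*s^3 - 8*s^2 + s - 4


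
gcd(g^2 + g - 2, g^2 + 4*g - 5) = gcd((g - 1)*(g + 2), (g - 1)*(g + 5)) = g - 1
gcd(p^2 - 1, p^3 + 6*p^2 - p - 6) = p^2 - 1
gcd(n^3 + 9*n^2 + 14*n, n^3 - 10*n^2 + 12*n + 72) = n + 2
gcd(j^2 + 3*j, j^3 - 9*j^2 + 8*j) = j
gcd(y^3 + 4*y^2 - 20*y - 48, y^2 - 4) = y + 2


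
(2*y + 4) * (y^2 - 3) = 2*y^3 + 4*y^2 - 6*y - 12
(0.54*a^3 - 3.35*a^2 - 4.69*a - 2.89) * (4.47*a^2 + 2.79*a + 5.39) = 2.4138*a^5 - 13.4679*a^4 - 27.4002*a^3 - 44.0599*a^2 - 33.3422*a - 15.5771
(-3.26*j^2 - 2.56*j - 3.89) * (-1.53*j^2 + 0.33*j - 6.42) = 4.9878*j^4 + 2.841*j^3 + 26.0361*j^2 + 15.1515*j + 24.9738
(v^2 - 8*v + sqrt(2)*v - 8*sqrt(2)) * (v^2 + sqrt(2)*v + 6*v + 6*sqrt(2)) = v^4 - 2*v^3 + 2*sqrt(2)*v^3 - 46*v^2 - 4*sqrt(2)*v^2 - 96*sqrt(2)*v - 4*v - 96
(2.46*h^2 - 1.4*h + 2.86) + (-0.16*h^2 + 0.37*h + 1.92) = 2.3*h^2 - 1.03*h + 4.78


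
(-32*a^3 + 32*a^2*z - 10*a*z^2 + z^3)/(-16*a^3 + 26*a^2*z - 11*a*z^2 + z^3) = (16*a^2 - 8*a*z + z^2)/(8*a^2 - 9*a*z + z^2)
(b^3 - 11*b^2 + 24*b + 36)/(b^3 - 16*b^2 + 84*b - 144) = (b + 1)/(b - 4)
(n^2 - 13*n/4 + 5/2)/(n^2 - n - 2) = (n - 5/4)/(n + 1)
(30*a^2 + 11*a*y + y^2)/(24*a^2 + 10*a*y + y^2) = (5*a + y)/(4*a + y)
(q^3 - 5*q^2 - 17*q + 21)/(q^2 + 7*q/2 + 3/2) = 2*(q^2 - 8*q + 7)/(2*q + 1)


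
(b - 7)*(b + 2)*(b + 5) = b^3 - 39*b - 70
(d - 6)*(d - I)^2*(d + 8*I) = d^4 - 6*d^3 + 6*I*d^3 + 15*d^2 - 36*I*d^2 - 90*d - 8*I*d + 48*I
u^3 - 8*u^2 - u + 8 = (u - 8)*(u - 1)*(u + 1)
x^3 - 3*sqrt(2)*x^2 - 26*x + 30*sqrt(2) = (x - 5*sqrt(2))*(x - sqrt(2))*(x + 3*sqrt(2))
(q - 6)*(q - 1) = q^2 - 7*q + 6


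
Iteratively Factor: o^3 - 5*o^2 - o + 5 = (o - 1)*(o^2 - 4*o - 5) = (o - 5)*(o - 1)*(o + 1)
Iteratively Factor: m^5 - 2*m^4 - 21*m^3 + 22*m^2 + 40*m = (m + 4)*(m^4 - 6*m^3 + 3*m^2 + 10*m) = m*(m + 4)*(m^3 - 6*m^2 + 3*m + 10) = m*(m - 5)*(m + 4)*(m^2 - m - 2) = m*(m - 5)*(m + 1)*(m + 4)*(m - 2)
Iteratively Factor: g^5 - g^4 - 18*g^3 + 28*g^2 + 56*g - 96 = (g - 2)*(g^4 + g^3 - 16*g^2 - 4*g + 48) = (g - 2)*(g + 2)*(g^3 - g^2 - 14*g + 24) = (g - 2)^2*(g + 2)*(g^2 + g - 12) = (g - 2)^2*(g + 2)*(g + 4)*(g - 3)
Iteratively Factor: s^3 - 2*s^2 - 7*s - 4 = (s - 4)*(s^2 + 2*s + 1) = (s - 4)*(s + 1)*(s + 1)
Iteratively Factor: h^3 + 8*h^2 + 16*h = (h + 4)*(h^2 + 4*h) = h*(h + 4)*(h + 4)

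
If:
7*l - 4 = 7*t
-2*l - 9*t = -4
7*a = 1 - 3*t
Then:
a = 17/539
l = 64/77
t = 20/77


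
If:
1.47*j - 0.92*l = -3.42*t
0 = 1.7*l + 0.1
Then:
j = -2.3265306122449*t - 0.0368147258903561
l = -0.06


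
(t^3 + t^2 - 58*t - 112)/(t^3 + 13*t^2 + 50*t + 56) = (t - 8)/(t + 4)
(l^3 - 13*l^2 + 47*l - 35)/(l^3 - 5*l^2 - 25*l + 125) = (l^2 - 8*l + 7)/(l^2 - 25)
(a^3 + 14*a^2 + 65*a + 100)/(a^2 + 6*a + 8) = (a^2 + 10*a + 25)/(a + 2)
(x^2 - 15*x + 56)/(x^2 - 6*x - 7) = (x - 8)/(x + 1)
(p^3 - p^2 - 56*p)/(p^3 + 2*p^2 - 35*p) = (p - 8)/(p - 5)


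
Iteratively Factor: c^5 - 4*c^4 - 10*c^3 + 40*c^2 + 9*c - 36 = (c + 1)*(c^4 - 5*c^3 - 5*c^2 + 45*c - 36) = (c + 1)*(c + 3)*(c^3 - 8*c^2 + 19*c - 12) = (c - 4)*(c + 1)*(c + 3)*(c^2 - 4*c + 3) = (c - 4)*(c - 3)*(c + 1)*(c + 3)*(c - 1)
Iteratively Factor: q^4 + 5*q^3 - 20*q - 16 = (q + 1)*(q^3 + 4*q^2 - 4*q - 16) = (q + 1)*(q + 4)*(q^2 - 4) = (q - 2)*(q + 1)*(q + 4)*(q + 2)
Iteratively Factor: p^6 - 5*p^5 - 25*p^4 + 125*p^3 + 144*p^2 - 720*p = (p + 4)*(p^5 - 9*p^4 + 11*p^3 + 81*p^2 - 180*p) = (p - 3)*(p + 4)*(p^4 - 6*p^3 - 7*p^2 + 60*p) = (p - 3)*(p + 3)*(p + 4)*(p^3 - 9*p^2 + 20*p) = (p - 5)*(p - 3)*(p + 3)*(p + 4)*(p^2 - 4*p) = (p - 5)*(p - 4)*(p - 3)*(p + 3)*(p + 4)*(p)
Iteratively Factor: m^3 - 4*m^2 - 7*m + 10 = (m + 2)*(m^2 - 6*m + 5) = (m - 1)*(m + 2)*(m - 5)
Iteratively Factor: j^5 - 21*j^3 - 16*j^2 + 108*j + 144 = (j - 3)*(j^4 + 3*j^3 - 12*j^2 - 52*j - 48) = (j - 3)*(j + 2)*(j^3 + j^2 - 14*j - 24) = (j - 4)*(j - 3)*(j + 2)*(j^2 + 5*j + 6) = (j - 4)*(j - 3)*(j + 2)*(j + 3)*(j + 2)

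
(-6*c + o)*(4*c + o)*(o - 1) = -24*c^2*o + 24*c^2 - 2*c*o^2 + 2*c*o + o^3 - o^2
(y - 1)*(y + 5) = y^2 + 4*y - 5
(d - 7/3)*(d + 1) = d^2 - 4*d/3 - 7/3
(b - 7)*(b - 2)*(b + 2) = b^3 - 7*b^2 - 4*b + 28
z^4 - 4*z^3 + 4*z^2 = z^2*(z - 2)^2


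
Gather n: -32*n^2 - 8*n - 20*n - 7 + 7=-32*n^2 - 28*n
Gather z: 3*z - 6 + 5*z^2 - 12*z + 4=5*z^2 - 9*z - 2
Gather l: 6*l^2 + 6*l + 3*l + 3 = 6*l^2 + 9*l + 3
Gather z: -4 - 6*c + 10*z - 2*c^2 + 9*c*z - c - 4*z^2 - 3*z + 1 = -2*c^2 - 7*c - 4*z^2 + z*(9*c + 7) - 3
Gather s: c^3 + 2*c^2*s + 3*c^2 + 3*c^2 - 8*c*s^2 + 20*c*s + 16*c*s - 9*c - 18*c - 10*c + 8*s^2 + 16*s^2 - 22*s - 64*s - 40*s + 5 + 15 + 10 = c^3 + 6*c^2 - 37*c + s^2*(24 - 8*c) + s*(2*c^2 + 36*c - 126) + 30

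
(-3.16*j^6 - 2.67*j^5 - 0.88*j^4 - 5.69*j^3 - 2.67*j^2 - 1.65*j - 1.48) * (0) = 0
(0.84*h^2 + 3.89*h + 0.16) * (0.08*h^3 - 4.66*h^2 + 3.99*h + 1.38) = 0.0672*h^5 - 3.6032*h^4 - 14.763*h^3 + 15.9347*h^2 + 6.0066*h + 0.2208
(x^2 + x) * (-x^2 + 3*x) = -x^4 + 2*x^3 + 3*x^2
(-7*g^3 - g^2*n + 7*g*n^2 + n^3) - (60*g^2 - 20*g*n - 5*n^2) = -7*g^3 - g^2*n - 60*g^2 + 7*g*n^2 + 20*g*n + n^3 + 5*n^2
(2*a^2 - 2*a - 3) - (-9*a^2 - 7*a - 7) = 11*a^2 + 5*a + 4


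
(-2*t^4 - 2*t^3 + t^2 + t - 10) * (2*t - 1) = -4*t^5 - 2*t^4 + 4*t^3 + t^2 - 21*t + 10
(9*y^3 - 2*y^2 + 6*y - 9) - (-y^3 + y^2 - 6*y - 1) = 10*y^3 - 3*y^2 + 12*y - 8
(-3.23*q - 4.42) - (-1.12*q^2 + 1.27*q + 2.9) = 1.12*q^2 - 4.5*q - 7.32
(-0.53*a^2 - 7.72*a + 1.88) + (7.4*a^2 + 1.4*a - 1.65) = 6.87*a^2 - 6.32*a + 0.23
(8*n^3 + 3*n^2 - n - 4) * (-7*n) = -56*n^4 - 21*n^3 + 7*n^2 + 28*n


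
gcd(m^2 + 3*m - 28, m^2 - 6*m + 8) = m - 4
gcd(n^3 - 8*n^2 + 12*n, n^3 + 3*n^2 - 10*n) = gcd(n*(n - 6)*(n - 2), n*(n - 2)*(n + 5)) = n^2 - 2*n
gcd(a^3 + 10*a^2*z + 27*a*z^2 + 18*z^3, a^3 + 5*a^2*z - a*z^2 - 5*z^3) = a + z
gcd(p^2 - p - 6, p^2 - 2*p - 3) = p - 3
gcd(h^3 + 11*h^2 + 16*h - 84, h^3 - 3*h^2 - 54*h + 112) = h^2 + 5*h - 14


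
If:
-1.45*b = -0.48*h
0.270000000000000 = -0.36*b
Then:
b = -0.75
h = -2.27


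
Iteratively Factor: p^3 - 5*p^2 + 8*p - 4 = (p - 1)*(p^2 - 4*p + 4) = (p - 2)*(p - 1)*(p - 2)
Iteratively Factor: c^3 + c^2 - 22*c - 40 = (c - 5)*(c^2 + 6*c + 8) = (c - 5)*(c + 2)*(c + 4)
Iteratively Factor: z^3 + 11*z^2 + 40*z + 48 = (z + 3)*(z^2 + 8*z + 16) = (z + 3)*(z + 4)*(z + 4)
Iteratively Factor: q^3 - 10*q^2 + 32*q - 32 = (q - 4)*(q^2 - 6*q + 8) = (q - 4)*(q - 2)*(q - 4)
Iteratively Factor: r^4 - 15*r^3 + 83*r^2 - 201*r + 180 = (r - 3)*(r^3 - 12*r^2 + 47*r - 60) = (r - 3)^2*(r^2 - 9*r + 20) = (r - 4)*(r - 3)^2*(r - 5)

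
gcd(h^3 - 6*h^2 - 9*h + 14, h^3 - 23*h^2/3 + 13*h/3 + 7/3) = h^2 - 8*h + 7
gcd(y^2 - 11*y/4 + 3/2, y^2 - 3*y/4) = y - 3/4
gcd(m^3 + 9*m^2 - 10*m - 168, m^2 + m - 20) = m - 4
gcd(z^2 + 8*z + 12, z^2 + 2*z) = z + 2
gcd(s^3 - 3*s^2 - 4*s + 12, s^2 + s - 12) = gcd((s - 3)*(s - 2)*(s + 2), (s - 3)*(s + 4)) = s - 3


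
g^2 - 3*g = g*(g - 3)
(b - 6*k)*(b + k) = b^2 - 5*b*k - 6*k^2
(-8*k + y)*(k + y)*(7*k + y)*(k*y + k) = -56*k^4*y - 56*k^4 - 57*k^3*y^2 - 57*k^3*y + k*y^4 + k*y^3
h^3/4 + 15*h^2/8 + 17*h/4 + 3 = (h/4 + 1/2)*(h + 3/2)*(h + 4)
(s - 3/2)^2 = s^2 - 3*s + 9/4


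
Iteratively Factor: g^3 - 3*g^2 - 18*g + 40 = (g + 4)*(g^2 - 7*g + 10) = (g - 2)*(g + 4)*(g - 5)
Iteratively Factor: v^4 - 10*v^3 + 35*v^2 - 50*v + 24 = (v - 3)*(v^3 - 7*v^2 + 14*v - 8) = (v - 3)*(v - 1)*(v^2 - 6*v + 8) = (v - 3)*(v - 2)*(v - 1)*(v - 4)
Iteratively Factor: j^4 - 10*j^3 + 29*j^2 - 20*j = (j - 5)*(j^3 - 5*j^2 + 4*j) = (j - 5)*(j - 4)*(j^2 - j) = (j - 5)*(j - 4)*(j - 1)*(j)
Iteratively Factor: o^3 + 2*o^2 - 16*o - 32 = (o + 4)*(o^2 - 2*o - 8) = (o + 2)*(o + 4)*(o - 4)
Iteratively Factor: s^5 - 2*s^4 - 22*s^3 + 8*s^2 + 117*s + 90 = (s - 3)*(s^4 + s^3 - 19*s^2 - 49*s - 30) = (s - 3)*(s + 2)*(s^3 - s^2 - 17*s - 15) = (s - 3)*(s + 2)*(s + 3)*(s^2 - 4*s - 5) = (s - 3)*(s + 1)*(s + 2)*(s + 3)*(s - 5)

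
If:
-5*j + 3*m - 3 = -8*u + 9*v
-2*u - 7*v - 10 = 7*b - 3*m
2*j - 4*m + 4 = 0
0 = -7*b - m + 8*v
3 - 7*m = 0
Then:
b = -613/1127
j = -8/7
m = 3/7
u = -157/161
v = -68/161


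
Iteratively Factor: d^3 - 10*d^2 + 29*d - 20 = (d - 5)*(d^2 - 5*d + 4) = (d - 5)*(d - 4)*(d - 1)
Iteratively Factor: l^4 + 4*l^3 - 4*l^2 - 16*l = (l - 2)*(l^3 + 6*l^2 + 8*l) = (l - 2)*(l + 2)*(l^2 + 4*l) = (l - 2)*(l + 2)*(l + 4)*(l)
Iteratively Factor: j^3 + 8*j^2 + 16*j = (j)*(j^2 + 8*j + 16) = j*(j + 4)*(j + 4)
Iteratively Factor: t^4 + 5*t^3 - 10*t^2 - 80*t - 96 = (t + 2)*(t^3 + 3*t^2 - 16*t - 48) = (t + 2)*(t + 4)*(t^2 - t - 12) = (t - 4)*(t + 2)*(t + 4)*(t + 3)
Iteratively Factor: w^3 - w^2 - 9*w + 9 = (w - 1)*(w^2 - 9) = (w - 3)*(w - 1)*(w + 3)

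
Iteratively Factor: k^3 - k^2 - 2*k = (k - 2)*(k^2 + k) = (k - 2)*(k + 1)*(k)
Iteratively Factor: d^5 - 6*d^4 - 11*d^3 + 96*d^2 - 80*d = (d - 5)*(d^4 - d^3 - 16*d^2 + 16*d) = (d - 5)*(d - 4)*(d^3 + 3*d^2 - 4*d) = (d - 5)*(d - 4)*(d - 1)*(d^2 + 4*d) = (d - 5)*(d - 4)*(d - 1)*(d + 4)*(d)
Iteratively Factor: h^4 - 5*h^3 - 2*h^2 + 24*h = (h + 2)*(h^3 - 7*h^2 + 12*h) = (h - 4)*(h + 2)*(h^2 - 3*h) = h*(h - 4)*(h + 2)*(h - 3)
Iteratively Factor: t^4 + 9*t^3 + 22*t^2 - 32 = (t + 2)*(t^3 + 7*t^2 + 8*t - 16) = (t + 2)*(t + 4)*(t^2 + 3*t - 4) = (t + 2)*(t + 4)^2*(t - 1)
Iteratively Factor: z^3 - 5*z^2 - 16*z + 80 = (z - 5)*(z^2 - 16) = (z - 5)*(z - 4)*(z + 4)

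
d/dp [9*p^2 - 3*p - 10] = 18*p - 3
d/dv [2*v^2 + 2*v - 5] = 4*v + 2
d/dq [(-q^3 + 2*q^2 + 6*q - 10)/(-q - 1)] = (2*q^3 + q^2 - 4*q - 16)/(q^2 + 2*q + 1)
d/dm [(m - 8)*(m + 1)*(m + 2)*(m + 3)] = 4*m^3 - 6*m^2 - 74*m - 82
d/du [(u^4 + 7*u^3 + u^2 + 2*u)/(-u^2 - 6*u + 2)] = (-2*u^5 - 25*u^4 - 76*u^3 + 38*u^2 + 4*u + 4)/(u^4 + 12*u^3 + 32*u^2 - 24*u + 4)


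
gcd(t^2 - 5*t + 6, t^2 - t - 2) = t - 2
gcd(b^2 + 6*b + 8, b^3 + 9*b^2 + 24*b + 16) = b + 4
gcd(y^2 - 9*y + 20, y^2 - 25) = y - 5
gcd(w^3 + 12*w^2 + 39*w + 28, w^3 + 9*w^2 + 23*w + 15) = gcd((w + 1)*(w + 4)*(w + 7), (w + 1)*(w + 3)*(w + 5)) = w + 1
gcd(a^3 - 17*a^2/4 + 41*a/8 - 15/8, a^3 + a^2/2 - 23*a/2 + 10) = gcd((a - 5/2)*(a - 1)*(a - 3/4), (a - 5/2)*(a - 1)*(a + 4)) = a^2 - 7*a/2 + 5/2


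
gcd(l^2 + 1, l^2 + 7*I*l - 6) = l + I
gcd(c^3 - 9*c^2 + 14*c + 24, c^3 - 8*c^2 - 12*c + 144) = c - 6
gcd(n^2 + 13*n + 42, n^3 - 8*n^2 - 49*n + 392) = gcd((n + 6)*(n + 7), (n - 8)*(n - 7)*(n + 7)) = n + 7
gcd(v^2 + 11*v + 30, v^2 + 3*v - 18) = v + 6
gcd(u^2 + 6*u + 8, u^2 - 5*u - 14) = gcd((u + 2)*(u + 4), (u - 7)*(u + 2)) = u + 2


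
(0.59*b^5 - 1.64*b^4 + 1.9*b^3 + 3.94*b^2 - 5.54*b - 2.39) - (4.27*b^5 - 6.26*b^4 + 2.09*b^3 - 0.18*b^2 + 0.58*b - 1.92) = -3.68*b^5 + 4.62*b^4 - 0.19*b^3 + 4.12*b^2 - 6.12*b - 0.47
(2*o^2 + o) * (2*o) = 4*o^3 + 2*o^2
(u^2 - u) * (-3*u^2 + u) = -3*u^4 + 4*u^3 - u^2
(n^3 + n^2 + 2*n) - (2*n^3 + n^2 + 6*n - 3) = -n^3 - 4*n + 3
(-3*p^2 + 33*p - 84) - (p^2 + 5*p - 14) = -4*p^2 + 28*p - 70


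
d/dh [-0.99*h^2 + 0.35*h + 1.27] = 0.35 - 1.98*h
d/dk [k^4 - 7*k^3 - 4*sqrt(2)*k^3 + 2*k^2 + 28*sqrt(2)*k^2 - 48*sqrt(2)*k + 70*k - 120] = 4*k^3 - 21*k^2 - 12*sqrt(2)*k^2 + 4*k + 56*sqrt(2)*k - 48*sqrt(2) + 70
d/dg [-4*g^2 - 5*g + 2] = -8*g - 5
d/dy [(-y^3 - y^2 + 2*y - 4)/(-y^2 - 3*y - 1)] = (y^4 + 6*y^3 + 8*y^2 - 6*y - 14)/(y^4 + 6*y^3 + 11*y^2 + 6*y + 1)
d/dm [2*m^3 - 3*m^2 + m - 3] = 6*m^2 - 6*m + 1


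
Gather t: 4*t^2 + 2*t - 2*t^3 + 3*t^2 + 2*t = -2*t^3 + 7*t^2 + 4*t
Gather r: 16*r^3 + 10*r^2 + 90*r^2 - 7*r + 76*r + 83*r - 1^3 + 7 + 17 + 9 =16*r^3 + 100*r^2 + 152*r + 32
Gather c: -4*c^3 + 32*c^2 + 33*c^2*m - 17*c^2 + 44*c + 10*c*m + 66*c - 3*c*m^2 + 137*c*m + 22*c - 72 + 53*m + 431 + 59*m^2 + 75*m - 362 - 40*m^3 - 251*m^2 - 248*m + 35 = -4*c^3 + c^2*(33*m + 15) + c*(-3*m^2 + 147*m + 132) - 40*m^3 - 192*m^2 - 120*m + 32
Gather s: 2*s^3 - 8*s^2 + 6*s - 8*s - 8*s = 2*s^3 - 8*s^2 - 10*s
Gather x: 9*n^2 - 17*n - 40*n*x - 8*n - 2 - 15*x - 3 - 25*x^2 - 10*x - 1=9*n^2 - 25*n - 25*x^2 + x*(-40*n - 25) - 6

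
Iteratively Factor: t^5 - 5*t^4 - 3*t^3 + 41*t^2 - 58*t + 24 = (t - 2)*(t^4 - 3*t^3 - 9*t^2 + 23*t - 12) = (t - 2)*(t - 1)*(t^3 - 2*t^2 - 11*t + 12) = (t - 2)*(t - 1)*(t + 3)*(t^2 - 5*t + 4) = (t - 2)*(t - 1)^2*(t + 3)*(t - 4)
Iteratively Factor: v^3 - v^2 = (v - 1)*(v^2) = v*(v - 1)*(v)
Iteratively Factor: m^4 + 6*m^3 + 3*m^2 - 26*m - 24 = (m + 4)*(m^3 + 2*m^2 - 5*m - 6) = (m + 1)*(m + 4)*(m^2 + m - 6) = (m + 1)*(m + 3)*(m + 4)*(m - 2)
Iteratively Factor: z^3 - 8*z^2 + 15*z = (z - 5)*(z^2 - 3*z) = (z - 5)*(z - 3)*(z)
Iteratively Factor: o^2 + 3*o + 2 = (o + 2)*(o + 1)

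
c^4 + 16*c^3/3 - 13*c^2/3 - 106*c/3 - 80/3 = (c - 8/3)*(c + 1)*(c + 2)*(c + 5)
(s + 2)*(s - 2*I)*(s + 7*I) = s^3 + 2*s^2 + 5*I*s^2 + 14*s + 10*I*s + 28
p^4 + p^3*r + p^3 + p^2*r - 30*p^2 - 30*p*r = p*(p - 5)*(p + 6)*(p + r)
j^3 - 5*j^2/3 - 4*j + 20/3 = (j - 2)*(j - 5/3)*(j + 2)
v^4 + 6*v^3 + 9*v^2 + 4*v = v*(v + 1)^2*(v + 4)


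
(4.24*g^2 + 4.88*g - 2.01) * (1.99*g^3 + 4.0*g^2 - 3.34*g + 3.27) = 8.4376*g^5 + 26.6712*g^4 + 1.3585*g^3 - 10.4744*g^2 + 22.671*g - 6.5727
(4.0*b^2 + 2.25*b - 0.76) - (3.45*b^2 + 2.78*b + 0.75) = 0.55*b^2 - 0.53*b - 1.51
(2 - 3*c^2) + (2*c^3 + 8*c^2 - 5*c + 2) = 2*c^3 + 5*c^2 - 5*c + 4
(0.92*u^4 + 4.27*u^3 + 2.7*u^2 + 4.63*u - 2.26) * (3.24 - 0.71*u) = -0.6532*u^5 - 0.0508999999999991*u^4 + 11.9178*u^3 + 5.4607*u^2 + 16.6058*u - 7.3224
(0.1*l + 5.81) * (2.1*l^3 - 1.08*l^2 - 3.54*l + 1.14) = 0.21*l^4 + 12.093*l^3 - 6.6288*l^2 - 20.4534*l + 6.6234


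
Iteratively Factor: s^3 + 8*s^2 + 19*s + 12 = (s + 3)*(s^2 + 5*s + 4) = (s + 3)*(s + 4)*(s + 1)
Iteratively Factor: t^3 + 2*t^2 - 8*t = (t - 2)*(t^2 + 4*t) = t*(t - 2)*(t + 4)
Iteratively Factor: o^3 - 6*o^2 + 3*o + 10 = (o + 1)*(o^2 - 7*o + 10) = (o - 2)*(o + 1)*(o - 5)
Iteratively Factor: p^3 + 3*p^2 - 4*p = (p - 1)*(p^2 + 4*p) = (p - 1)*(p + 4)*(p)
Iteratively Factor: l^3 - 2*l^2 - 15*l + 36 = (l + 4)*(l^2 - 6*l + 9) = (l - 3)*(l + 4)*(l - 3)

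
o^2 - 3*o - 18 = (o - 6)*(o + 3)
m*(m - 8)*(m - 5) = m^3 - 13*m^2 + 40*m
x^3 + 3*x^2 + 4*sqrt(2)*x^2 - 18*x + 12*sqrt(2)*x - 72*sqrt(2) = (x - 3)*(x + 6)*(x + 4*sqrt(2))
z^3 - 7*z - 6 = (z - 3)*(z + 1)*(z + 2)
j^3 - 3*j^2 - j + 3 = (j - 3)*(j - 1)*(j + 1)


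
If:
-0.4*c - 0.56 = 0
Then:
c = -1.40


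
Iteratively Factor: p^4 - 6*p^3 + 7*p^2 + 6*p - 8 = (p - 4)*(p^3 - 2*p^2 - p + 2) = (p - 4)*(p - 2)*(p^2 - 1) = (p - 4)*(p - 2)*(p + 1)*(p - 1)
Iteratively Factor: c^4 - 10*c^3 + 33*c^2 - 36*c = (c - 3)*(c^3 - 7*c^2 + 12*c) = c*(c - 3)*(c^2 - 7*c + 12) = c*(c - 3)^2*(c - 4)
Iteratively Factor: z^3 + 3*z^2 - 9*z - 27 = (z + 3)*(z^2 - 9) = (z + 3)^2*(z - 3)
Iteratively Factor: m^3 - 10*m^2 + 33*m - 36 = (m - 3)*(m^2 - 7*m + 12) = (m - 3)^2*(m - 4)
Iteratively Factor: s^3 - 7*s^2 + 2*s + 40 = (s - 4)*(s^2 - 3*s - 10) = (s - 4)*(s + 2)*(s - 5)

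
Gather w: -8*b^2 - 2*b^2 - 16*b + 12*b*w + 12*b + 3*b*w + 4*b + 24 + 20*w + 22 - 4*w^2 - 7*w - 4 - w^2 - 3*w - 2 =-10*b^2 - 5*w^2 + w*(15*b + 10) + 40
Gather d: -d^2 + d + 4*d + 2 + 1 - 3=-d^2 + 5*d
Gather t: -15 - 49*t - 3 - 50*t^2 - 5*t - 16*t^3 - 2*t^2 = -16*t^3 - 52*t^2 - 54*t - 18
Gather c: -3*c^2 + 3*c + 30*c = -3*c^2 + 33*c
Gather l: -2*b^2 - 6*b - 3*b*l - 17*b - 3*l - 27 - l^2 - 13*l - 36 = -2*b^2 - 23*b - l^2 + l*(-3*b - 16) - 63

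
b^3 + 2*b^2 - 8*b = b*(b - 2)*(b + 4)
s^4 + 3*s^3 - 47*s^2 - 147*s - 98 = (s - 7)*(s + 1)*(s + 2)*(s + 7)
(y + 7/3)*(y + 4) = y^2 + 19*y/3 + 28/3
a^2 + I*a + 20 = (a - 4*I)*(a + 5*I)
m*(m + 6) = m^2 + 6*m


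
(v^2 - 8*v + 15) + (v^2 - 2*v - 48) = 2*v^2 - 10*v - 33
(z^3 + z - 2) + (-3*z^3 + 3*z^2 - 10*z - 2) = -2*z^3 + 3*z^2 - 9*z - 4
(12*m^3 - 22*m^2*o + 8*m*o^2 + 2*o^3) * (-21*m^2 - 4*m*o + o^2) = -252*m^5 + 414*m^4*o - 68*m^3*o^2 - 96*m^2*o^3 + 2*o^5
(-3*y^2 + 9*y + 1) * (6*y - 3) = -18*y^3 + 63*y^2 - 21*y - 3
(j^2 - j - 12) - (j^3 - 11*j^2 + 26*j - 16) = -j^3 + 12*j^2 - 27*j + 4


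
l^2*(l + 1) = l^3 + l^2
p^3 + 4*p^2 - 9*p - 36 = (p - 3)*(p + 3)*(p + 4)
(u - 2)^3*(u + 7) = u^4 + u^3 - 30*u^2 + 76*u - 56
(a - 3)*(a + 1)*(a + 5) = a^3 + 3*a^2 - 13*a - 15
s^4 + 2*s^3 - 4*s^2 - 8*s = s*(s - 2)*(s + 2)^2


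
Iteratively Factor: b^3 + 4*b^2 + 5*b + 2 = (b + 1)*(b^2 + 3*b + 2) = (b + 1)*(b + 2)*(b + 1)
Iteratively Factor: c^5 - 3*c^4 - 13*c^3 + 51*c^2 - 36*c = (c - 3)*(c^4 - 13*c^2 + 12*c) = c*(c - 3)*(c^3 - 13*c + 12) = c*(c - 3)^2*(c^2 + 3*c - 4) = c*(c - 3)^2*(c - 1)*(c + 4)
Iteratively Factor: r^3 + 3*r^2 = (r + 3)*(r^2) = r*(r + 3)*(r)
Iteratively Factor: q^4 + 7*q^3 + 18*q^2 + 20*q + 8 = (q + 2)*(q^3 + 5*q^2 + 8*q + 4) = (q + 2)^2*(q^2 + 3*q + 2) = (q + 2)^3*(q + 1)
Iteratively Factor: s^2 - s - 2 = (s - 2)*(s + 1)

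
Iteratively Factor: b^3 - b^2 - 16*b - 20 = (b + 2)*(b^2 - 3*b - 10) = (b - 5)*(b + 2)*(b + 2)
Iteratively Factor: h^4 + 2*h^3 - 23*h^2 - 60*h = (h + 4)*(h^3 - 2*h^2 - 15*h) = (h + 3)*(h + 4)*(h^2 - 5*h) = h*(h + 3)*(h + 4)*(h - 5)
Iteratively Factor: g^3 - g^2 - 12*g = (g - 4)*(g^2 + 3*g) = g*(g - 4)*(g + 3)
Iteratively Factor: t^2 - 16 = (t - 4)*(t + 4)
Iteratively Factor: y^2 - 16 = (y + 4)*(y - 4)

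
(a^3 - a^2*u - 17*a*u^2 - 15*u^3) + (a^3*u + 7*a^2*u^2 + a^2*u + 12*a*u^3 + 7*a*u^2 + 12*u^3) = a^3*u + a^3 + 7*a^2*u^2 + 12*a*u^3 - 10*a*u^2 - 3*u^3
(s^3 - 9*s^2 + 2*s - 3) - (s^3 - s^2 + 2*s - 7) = 4 - 8*s^2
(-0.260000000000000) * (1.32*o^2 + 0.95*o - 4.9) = -0.3432*o^2 - 0.247*o + 1.274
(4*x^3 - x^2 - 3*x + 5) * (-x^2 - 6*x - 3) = -4*x^5 - 23*x^4 - 3*x^3 + 16*x^2 - 21*x - 15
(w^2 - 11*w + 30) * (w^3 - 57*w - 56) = w^5 - 11*w^4 - 27*w^3 + 571*w^2 - 1094*w - 1680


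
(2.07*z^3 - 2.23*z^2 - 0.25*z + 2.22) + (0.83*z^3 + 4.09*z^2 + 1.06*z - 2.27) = 2.9*z^3 + 1.86*z^2 + 0.81*z - 0.0499999999999998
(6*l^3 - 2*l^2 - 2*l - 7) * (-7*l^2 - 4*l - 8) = -42*l^5 - 10*l^4 - 26*l^3 + 73*l^2 + 44*l + 56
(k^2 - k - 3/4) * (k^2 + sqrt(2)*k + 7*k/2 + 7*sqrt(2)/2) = k^4 + sqrt(2)*k^3 + 5*k^3/2 - 17*k^2/4 + 5*sqrt(2)*k^2/2 - 17*sqrt(2)*k/4 - 21*k/8 - 21*sqrt(2)/8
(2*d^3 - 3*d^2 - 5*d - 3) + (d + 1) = 2*d^3 - 3*d^2 - 4*d - 2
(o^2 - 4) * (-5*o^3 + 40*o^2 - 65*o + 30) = -5*o^5 + 40*o^4 - 45*o^3 - 130*o^2 + 260*o - 120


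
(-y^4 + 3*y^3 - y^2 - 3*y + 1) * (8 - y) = y^5 - 11*y^4 + 25*y^3 - 5*y^2 - 25*y + 8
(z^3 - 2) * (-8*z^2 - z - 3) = -8*z^5 - z^4 - 3*z^3 + 16*z^2 + 2*z + 6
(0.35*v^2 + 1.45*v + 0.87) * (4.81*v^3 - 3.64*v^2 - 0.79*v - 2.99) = 1.6835*v^5 + 5.7005*v^4 - 1.3698*v^3 - 5.3588*v^2 - 5.0228*v - 2.6013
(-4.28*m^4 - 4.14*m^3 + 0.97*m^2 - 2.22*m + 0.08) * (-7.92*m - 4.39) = 33.8976*m^5 + 51.578*m^4 + 10.4922*m^3 + 13.3241*m^2 + 9.1122*m - 0.3512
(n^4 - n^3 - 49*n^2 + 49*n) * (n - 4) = n^5 - 5*n^4 - 45*n^3 + 245*n^2 - 196*n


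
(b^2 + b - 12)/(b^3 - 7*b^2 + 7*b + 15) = (b + 4)/(b^2 - 4*b - 5)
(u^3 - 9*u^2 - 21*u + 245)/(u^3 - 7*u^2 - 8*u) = (-u^3 + 9*u^2 + 21*u - 245)/(u*(-u^2 + 7*u + 8))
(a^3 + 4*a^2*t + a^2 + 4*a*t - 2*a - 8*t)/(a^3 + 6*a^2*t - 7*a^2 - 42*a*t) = (a^3 + 4*a^2*t + a^2 + 4*a*t - 2*a - 8*t)/(a*(a^2 + 6*a*t - 7*a - 42*t))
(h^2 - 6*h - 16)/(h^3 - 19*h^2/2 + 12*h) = 2*(h + 2)/(h*(2*h - 3))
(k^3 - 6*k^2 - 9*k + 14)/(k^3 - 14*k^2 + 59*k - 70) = (k^2 + k - 2)/(k^2 - 7*k + 10)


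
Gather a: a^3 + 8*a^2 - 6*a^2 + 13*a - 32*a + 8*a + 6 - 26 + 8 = a^3 + 2*a^2 - 11*a - 12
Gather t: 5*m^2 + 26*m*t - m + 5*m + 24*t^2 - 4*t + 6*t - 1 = 5*m^2 + 4*m + 24*t^2 + t*(26*m + 2) - 1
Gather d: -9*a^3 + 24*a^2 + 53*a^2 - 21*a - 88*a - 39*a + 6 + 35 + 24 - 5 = -9*a^3 + 77*a^2 - 148*a + 60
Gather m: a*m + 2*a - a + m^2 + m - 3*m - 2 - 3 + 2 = a + m^2 + m*(a - 2) - 3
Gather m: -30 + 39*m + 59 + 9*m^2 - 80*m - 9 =9*m^2 - 41*m + 20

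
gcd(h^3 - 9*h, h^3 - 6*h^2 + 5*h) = h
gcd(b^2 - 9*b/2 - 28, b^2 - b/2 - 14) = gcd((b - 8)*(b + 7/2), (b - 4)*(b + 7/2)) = b + 7/2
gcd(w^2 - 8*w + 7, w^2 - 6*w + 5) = w - 1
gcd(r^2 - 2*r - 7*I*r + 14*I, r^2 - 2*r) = r - 2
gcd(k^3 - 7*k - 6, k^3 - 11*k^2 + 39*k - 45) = k - 3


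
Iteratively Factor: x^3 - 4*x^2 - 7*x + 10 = (x - 1)*(x^2 - 3*x - 10) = (x - 5)*(x - 1)*(x + 2)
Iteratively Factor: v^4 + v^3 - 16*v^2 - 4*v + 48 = (v + 2)*(v^3 - v^2 - 14*v + 24) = (v - 3)*(v + 2)*(v^2 + 2*v - 8) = (v - 3)*(v + 2)*(v + 4)*(v - 2)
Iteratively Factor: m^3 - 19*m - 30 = (m - 5)*(m^2 + 5*m + 6) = (m - 5)*(m + 2)*(m + 3)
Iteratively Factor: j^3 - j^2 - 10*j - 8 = (j + 2)*(j^2 - 3*j - 4) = (j - 4)*(j + 2)*(j + 1)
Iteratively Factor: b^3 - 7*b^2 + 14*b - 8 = (b - 4)*(b^2 - 3*b + 2) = (b - 4)*(b - 2)*(b - 1)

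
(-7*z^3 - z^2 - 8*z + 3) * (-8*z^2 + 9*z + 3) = 56*z^5 - 55*z^4 + 34*z^3 - 99*z^2 + 3*z + 9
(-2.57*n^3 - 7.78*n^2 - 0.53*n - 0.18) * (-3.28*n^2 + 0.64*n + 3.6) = 8.4296*n^5 + 23.8736*n^4 - 12.4928*n^3 - 27.7568*n^2 - 2.0232*n - 0.648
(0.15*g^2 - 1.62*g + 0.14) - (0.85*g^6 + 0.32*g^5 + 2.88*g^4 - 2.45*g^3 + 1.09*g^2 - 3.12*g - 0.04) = -0.85*g^6 - 0.32*g^5 - 2.88*g^4 + 2.45*g^3 - 0.94*g^2 + 1.5*g + 0.18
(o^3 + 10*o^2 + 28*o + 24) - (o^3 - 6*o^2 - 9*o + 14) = 16*o^2 + 37*o + 10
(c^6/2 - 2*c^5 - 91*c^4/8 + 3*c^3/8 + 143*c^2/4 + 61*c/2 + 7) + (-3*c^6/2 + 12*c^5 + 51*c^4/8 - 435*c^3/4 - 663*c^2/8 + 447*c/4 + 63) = -c^6 + 10*c^5 - 5*c^4 - 867*c^3/8 - 377*c^2/8 + 569*c/4 + 70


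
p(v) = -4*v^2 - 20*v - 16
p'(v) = -8*v - 20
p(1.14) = -44.00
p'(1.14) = -29.12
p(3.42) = -131.19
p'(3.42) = -47.36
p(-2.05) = 8.19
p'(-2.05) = -3.60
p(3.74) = -146.75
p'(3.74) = -49.92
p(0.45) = -25.81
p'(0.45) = -23.60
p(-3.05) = 7.79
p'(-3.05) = 4.40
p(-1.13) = 1.49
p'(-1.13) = -10.96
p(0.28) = -21.91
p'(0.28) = -22.24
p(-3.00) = 8.00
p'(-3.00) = 4.00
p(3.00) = -112.00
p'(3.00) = -44.00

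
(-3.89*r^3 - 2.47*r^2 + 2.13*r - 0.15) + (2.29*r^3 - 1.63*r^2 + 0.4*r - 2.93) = -1.6*r^3 - 4.1*r^2 + 2.53*r - 3.08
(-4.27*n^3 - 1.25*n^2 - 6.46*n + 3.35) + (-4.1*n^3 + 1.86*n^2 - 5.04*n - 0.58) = -8.37*n^3 + 0.61*n^2 - 11.5*n + 2.77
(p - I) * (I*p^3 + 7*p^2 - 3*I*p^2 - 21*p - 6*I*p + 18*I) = I*p^4 + 8*p^3 - 3*I*p^3 - 24*p^2 - 13*I*p^2 - 6*p + 39*I*p + 18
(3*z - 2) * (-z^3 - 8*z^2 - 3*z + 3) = -3*z^4 - 22*z^3 + 7*z^2 + 15*z - 6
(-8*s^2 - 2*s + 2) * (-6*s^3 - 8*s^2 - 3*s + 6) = 48*s^5 + 76*s^4 + 28*s^3 - 58*s^2 - 18*s + 12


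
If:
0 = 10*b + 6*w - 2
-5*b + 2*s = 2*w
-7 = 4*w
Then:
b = 5/4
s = 11/8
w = -7/4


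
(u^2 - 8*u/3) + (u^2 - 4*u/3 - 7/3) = 2*u^2 - 4*u - 7/3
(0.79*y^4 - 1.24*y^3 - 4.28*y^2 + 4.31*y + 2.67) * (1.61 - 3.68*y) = -2.9072*y^5 + 5.8351*y^4 + 13.754*y^3 - 22.7516*y^2 - 2.8865*y + 4.2987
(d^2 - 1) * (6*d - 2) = 6*d^3 - 2*d^2 - 6*d + 2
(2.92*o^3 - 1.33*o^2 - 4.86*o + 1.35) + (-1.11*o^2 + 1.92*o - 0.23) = 2.92*o^3 - 2.44*o^2 - 2.94*o + 1.12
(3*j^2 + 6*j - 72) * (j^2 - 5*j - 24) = 3*j^4 - 9*j^3 - 174*j^2 + 216*j + 1728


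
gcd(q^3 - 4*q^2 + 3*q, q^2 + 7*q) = q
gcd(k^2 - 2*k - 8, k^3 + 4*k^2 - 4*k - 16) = k + 2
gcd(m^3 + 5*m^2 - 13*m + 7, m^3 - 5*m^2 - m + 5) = m - 1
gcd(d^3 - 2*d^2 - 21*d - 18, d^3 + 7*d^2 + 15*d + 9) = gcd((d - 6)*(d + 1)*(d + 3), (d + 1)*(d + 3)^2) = d^2 + 4*d + 3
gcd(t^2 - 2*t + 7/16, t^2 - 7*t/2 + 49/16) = t - 7/4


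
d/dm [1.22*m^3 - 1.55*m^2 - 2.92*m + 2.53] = 3.66*m^2 - 3.1*m - 2.92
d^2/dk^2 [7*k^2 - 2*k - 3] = 14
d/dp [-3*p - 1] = -3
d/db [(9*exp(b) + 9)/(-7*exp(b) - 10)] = -27*exp(b)/(7*exp(b) + 10)^2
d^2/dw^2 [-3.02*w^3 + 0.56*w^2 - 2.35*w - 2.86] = 1.12 - 18.12*w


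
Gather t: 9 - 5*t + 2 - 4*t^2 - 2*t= -4*t^2 - 7*t + 11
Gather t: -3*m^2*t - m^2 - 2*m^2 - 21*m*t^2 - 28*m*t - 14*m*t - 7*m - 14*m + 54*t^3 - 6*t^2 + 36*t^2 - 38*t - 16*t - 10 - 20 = -3*m^2 - 21*m + 54*t^3 + t^2*(30 - 21*m) + t*(-3*m^2 - 42*m - 54) - 30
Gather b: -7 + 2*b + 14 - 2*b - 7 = 0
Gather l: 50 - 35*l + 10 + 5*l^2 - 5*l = 5*l^2 - 40*l + 60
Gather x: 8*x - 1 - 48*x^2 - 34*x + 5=-48*x^2 - 26*x + 4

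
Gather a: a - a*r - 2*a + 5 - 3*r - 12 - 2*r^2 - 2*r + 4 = a*(-r - 1) - 2*r^2 - 5*r - 3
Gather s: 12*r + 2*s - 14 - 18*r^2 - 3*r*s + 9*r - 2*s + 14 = -18*r^2 - 3*r*s + 21*r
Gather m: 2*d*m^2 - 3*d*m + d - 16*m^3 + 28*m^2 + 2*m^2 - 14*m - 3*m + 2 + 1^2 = d - 16*m^3 + m^2*(2*d + 30) + m*(-3*d - 17) + 3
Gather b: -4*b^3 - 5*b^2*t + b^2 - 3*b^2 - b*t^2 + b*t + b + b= -4*b^3 + b^2*(-5*t - 2) + b*(-t^2 + t + 2)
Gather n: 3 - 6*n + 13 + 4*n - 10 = 6 - 2*n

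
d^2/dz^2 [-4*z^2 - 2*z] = -8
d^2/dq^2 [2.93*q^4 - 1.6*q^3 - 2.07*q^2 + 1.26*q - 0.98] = 35.16*q^2 - 9.6*q - 4.14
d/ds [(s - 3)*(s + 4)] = 2*s + 1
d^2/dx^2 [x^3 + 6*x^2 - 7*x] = 6*x + 12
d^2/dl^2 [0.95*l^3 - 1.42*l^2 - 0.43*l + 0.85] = 5.7*l - 2.84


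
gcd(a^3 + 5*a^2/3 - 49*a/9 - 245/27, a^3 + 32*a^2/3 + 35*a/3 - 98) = a - 7/3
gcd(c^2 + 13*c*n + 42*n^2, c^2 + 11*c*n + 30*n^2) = c + 6*n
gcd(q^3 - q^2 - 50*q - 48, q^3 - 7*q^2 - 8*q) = q^2 - 7*q - 8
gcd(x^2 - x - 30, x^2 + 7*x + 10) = x + 5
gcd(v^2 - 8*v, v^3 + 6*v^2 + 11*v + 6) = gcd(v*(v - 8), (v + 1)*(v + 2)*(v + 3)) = 1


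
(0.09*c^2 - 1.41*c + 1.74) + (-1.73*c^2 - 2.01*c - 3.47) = -1.64*c^2 - 3.42*c - 1.73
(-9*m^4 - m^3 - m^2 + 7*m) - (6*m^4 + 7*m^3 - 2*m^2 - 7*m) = -15*m^4 - 8*m^3 + m^2 + 14*m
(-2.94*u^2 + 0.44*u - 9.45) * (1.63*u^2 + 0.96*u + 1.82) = -4.7922*u^4 - 2.1052*u^3 - 20.3319*u^2 - 8.2712*u - 17.199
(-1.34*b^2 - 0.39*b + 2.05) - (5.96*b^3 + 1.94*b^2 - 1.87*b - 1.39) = -5.96*b^3 - 3.28*b^2 + 1.48*b + 3.44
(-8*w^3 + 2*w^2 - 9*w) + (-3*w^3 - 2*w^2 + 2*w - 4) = -11*w^3 - 7*w - 4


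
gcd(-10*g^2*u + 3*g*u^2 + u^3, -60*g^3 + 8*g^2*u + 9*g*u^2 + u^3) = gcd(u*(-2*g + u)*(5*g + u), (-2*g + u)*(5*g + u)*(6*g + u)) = -10*g^2 + 3*g*u + u^2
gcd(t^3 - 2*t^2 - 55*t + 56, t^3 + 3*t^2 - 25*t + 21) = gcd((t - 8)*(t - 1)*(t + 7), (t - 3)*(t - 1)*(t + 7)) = t^2 + 6*t - 7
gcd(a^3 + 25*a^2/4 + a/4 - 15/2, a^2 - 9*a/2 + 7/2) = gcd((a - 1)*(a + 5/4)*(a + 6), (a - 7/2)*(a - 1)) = a - 1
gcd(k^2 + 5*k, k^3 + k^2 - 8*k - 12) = 1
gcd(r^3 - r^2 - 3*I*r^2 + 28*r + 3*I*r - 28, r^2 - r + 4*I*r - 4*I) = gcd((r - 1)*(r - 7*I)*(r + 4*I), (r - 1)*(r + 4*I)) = r^2 + r*(-1 + 4*I) - 4*I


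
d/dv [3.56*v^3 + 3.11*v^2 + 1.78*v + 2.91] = 10.68*v^2 + 6.22*v + 1.78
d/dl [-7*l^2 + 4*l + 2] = 4 - 14*l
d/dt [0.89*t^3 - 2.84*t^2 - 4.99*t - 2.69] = 2.67*t^2 - 5.68*t - 4.99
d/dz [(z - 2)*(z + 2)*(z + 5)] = 3*z^2 + 10*z - 4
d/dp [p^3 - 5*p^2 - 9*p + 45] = 3*p^2 - 10*p - 9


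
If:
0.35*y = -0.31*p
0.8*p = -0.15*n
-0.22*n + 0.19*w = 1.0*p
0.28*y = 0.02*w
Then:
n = 0.00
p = 0.00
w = 0.00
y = 0.00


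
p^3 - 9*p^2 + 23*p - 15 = (p - 5)*(p - 3)*(p - 1)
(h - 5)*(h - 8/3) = h^2 - 23*h/3 + 40/3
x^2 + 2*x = x*(x + 2)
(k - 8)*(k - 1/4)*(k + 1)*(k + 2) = k^4 - 21*k^3/4 - 83*k^2/4 - 21*k/2 + 4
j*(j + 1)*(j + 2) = j^3 + 3*j^2 + 2*j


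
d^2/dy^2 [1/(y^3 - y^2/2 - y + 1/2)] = 4*((1 - 6*y)*(2*y^3 - y^2 - 2*y + 1) + 4*(-3*y^2 + y + 1)^2)/(2*y^3 - y^2 - 2*y + 1)^3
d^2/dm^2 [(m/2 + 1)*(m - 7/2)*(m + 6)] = 3*m + 9/2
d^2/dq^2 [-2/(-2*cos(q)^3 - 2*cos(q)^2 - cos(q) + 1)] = 16*((5*cos(q) + 2*cos(2*q) + cos(3*q))*(5*cos(q) + 8*cos(2*q) + 9*cos(3*q))/4 + 2*(6*cos(q)^2 + 4*cos(q) + 1)^2*sin(q)^2)/(5*cos(q) + 2*cos(2*q) + cos(3*q))^3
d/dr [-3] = 0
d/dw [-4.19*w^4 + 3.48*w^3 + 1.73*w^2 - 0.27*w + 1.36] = -16.76*w^3 + 10.44*w^2 + 3.46*w - 0.27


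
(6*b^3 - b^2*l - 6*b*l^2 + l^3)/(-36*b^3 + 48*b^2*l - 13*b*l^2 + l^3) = (-b - l)/(6*b - l)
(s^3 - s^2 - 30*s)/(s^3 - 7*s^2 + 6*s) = (s + 5)/(s - 1)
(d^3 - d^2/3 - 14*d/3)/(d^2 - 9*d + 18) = d*(3*d^2 - d - 14)/(3*(d^2 - 9*d + 18))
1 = 1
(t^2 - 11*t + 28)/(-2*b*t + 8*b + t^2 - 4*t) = (t - 7)/(-2*b + t)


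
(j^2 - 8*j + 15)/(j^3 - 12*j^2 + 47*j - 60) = 1/(j - 4)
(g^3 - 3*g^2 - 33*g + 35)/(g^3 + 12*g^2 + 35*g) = (g^2 - 8*g + 7)/(g*(g + 7))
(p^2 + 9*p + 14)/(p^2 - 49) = (p + 2)/(p - 7)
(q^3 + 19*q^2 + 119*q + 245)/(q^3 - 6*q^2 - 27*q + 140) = (q^2 + 14*q + 49)/(q^2 - 11*q + 28)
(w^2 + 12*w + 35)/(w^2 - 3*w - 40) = (w + 7)/(w - 8)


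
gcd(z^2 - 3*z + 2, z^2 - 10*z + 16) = z - 2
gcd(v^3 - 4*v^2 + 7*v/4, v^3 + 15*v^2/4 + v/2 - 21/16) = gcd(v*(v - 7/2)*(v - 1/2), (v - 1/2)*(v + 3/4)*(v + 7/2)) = v - 1/2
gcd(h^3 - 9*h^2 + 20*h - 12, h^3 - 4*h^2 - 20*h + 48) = h^2 - 8*h + 12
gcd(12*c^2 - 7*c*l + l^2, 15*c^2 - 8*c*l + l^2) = 3*c - l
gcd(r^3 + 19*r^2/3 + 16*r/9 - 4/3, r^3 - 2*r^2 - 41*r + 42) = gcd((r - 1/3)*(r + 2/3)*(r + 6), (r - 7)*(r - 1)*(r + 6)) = r + 6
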